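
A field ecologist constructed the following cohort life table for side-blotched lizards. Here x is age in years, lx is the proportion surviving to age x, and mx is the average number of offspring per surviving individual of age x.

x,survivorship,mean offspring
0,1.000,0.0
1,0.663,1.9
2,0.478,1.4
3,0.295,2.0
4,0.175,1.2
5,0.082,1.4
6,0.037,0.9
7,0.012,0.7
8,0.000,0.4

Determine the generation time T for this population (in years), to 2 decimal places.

lx·mx: 0, 1.2597, 0.6692, 0.59, 0.21, 0.1148, 0.0333, 0.0084, 0 → R0 = 2.8854
x·lx·mx: 0, 1.2597, 1.3384, 1.77, 0.84, 0.574, 0.1998, 0.0588, 0 → Σ = 6.0407
T = 6.0407 / 2.8854 = 2.09354… → 2.09

2.09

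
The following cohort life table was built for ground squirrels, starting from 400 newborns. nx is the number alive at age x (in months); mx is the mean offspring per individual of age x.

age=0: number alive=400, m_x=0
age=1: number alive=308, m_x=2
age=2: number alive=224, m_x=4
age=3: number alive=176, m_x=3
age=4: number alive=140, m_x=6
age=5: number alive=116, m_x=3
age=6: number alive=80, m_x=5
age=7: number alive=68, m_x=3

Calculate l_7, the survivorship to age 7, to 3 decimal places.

l_7 = n_7/n_0 = 68/400 = 0.17 → 0.170

0.170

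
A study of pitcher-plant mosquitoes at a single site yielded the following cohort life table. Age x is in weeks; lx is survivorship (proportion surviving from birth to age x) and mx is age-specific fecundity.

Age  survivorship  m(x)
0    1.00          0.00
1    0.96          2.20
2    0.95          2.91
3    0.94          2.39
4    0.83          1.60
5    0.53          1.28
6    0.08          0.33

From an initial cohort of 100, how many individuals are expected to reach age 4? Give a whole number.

Expected survivors = N0 · l_4 = 100 × 0.83 = 83 → 83

83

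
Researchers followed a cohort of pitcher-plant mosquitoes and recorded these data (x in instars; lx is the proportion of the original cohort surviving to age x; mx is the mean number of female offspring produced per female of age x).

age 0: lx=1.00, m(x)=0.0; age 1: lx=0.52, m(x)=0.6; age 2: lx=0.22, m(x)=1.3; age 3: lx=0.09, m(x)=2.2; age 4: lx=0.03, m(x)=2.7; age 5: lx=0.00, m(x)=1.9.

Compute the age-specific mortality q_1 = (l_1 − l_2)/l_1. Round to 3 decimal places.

0.577

q_1 = (l_1 − l_2) / l_1 = (0.52 − 0.22) / 0.52
     = 0.3 / 0.52 = 0.576923… → 0.577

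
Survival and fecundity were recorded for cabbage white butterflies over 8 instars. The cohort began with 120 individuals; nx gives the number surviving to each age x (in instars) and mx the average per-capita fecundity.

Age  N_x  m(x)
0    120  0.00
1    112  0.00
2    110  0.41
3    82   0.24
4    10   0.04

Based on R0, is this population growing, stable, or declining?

declining

lx = nx/n0 = nx/120: 1, 0.93333…, 0.91667…, 0.68333…, 0.08333…
R0 = Σ lx·mx = 0 + 0 + 0.375833… + 0.164… + 0.003333… = 0.543167…
R0 < 1, so the population is declining.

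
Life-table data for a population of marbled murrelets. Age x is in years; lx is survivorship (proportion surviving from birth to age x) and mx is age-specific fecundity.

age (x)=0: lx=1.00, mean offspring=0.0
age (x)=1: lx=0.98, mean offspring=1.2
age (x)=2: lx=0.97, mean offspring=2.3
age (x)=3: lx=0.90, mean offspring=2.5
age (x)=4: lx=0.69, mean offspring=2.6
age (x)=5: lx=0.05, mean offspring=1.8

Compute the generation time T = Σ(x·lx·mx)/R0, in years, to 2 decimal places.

lx·mx: 0, 1.176, 2.231, 2.25, 1.794, 0.09 → R0 = 7.541
x·lx·mx: 0, 1.176, 4.462, 6.75, 7.176, 0.45 → Σ = 20.014
T = 20.014 / 7.541 = 2.654025… → 2.65

2.65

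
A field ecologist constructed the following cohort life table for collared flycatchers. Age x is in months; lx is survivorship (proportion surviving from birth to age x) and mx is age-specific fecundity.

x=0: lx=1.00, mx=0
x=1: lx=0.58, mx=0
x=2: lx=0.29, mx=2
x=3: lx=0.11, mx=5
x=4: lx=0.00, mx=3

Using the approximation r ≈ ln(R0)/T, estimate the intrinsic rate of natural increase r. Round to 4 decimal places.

R0 = Σ lx·mx = 0 + 0 + 0.58 + 0.55 + 0 = 1.13
Σ x·lx·mx = 2.81; T = 2.81/1.13 = 2.48673…
r ≈ ln(R0)/T = ln(1.13)/2.48673… = 0.049148… → 0.0491

0.0491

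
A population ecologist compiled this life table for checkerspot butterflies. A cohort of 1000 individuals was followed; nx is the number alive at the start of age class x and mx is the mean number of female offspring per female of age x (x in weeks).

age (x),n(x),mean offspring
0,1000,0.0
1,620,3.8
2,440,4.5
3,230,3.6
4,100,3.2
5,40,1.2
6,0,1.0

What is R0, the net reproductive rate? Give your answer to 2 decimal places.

lx = nx/n0 = nx/1000: 1, 0.62, 0.44, 0.23, 0.1, 0.04, 0
lx·mx by age: 0, 2.356, 1.98, 0.828, 0.32, 0.048, 0
R0 = Σ lx·mx = 5.532 → 5.53

5.53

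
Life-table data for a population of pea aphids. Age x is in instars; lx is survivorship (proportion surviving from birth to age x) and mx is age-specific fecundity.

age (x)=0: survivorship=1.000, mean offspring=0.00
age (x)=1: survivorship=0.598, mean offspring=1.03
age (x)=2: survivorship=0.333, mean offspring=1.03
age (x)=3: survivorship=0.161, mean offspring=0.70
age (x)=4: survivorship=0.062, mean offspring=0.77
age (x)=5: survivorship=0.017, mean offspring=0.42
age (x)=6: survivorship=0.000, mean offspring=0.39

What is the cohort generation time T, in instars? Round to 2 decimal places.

1.66

lx·mx: 0, 0.61594, 0.34299, 0.1127, 0.04774, 0.00714, 0 → R0 = 1.12651
x·lx·mx: 0, 0.61594, 0.68598, 0.3381, 0.19096, 0.0357, 0 → Σ = 1.86668
T = 1.86668 / 1.12651 = 1.657047… → 1.66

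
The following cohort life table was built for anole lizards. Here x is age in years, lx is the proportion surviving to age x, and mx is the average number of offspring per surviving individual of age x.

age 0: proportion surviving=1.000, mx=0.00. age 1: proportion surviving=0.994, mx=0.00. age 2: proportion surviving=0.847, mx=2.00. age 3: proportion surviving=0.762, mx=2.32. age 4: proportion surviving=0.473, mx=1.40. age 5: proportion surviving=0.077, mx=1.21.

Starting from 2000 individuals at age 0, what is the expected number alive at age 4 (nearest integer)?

Expected survivors = N0 · l_4 = 2000 × 0.473 = 946 → 946

946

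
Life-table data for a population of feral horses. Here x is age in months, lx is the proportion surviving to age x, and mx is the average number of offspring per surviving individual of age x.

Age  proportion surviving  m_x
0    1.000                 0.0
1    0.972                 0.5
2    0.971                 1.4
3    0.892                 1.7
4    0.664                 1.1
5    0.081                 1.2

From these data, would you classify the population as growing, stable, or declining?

growing

R0 = Σ lx·mx = 0 + 0.486 + 1.3594 + 1.5164 + 0.7304 + 0.0972 = 4.1894
R0 > 1, so the population is growing.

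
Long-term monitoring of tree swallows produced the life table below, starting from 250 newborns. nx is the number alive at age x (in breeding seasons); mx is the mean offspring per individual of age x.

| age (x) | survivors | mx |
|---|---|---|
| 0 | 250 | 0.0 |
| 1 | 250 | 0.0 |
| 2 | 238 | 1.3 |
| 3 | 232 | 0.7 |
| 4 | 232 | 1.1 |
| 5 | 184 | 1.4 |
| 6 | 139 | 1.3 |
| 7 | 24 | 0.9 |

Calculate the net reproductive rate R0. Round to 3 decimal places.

lx = nx/n0 = nx/250: 1, 1, 0.952, 0.928, 0.928, 0.736, 0.556, 0.096
lx·mx by age: 0, 0, 1.2376, 0.6496, 1.0208, 1.0304, 0.7228, 0.0864
R0 = Σ lx·mx = 4.7476 → 4.748

4.748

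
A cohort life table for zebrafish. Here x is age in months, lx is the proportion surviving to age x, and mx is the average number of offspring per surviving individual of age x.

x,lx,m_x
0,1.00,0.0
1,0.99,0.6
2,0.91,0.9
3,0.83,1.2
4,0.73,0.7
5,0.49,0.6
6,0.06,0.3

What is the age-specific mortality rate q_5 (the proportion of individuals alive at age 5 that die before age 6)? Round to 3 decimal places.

q_5 = (l_5 − l_6) / l_5 = (0.49 − 0.06) / 0.49
     = 0.43 / 0.49 = 0.877551… → 0.878

0.878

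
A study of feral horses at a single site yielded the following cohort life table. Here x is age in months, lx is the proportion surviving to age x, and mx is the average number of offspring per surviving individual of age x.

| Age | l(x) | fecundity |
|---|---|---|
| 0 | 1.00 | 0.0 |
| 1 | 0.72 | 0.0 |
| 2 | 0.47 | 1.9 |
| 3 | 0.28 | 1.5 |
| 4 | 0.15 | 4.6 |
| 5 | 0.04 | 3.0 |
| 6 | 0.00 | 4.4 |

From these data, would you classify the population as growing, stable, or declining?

R0 = Σ lx·mx = 0 + 0 + 0.893 + 0.42 + 0.69 + 0.12 + 0 = 2.123
R0 > 1, so the population is growing.

growing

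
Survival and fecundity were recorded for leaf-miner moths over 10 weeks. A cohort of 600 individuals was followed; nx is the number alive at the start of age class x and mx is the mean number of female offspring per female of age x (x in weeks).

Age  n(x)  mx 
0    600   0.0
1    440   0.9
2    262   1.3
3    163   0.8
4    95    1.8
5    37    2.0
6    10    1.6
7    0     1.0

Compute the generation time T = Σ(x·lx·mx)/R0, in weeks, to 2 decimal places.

2.32

lx = nx/n0 = nx/600: 1, 0.73333…, 0.43667…, 0.27167…, 0.15833…, 0.06167…, 0.01667…, 0
lx·mx: 0, 0.66…, 0.567667…, 0.217333…, 0.285…, 0.123333…, 0.026667…, 0 → R0 = 1.88…
x·lx·mx: 0, 0.66…, 1.135333…, 0.652…, 1.14…, 0.616667…, 0.16…, 0 → Σ = 4.364…
T = 4.364… / 1.88… = 2.321277… → 2.32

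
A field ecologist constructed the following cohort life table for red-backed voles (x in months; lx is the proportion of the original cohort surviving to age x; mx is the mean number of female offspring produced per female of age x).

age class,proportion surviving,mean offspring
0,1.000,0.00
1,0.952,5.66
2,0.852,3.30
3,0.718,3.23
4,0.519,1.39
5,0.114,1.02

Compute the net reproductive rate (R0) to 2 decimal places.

lx·mx by age: 0, 5.38832, 2.8116, 2.31914, 0.72141, 0.11628
R0 = Σ lx·mx = 11.35675 → 11.36

11.36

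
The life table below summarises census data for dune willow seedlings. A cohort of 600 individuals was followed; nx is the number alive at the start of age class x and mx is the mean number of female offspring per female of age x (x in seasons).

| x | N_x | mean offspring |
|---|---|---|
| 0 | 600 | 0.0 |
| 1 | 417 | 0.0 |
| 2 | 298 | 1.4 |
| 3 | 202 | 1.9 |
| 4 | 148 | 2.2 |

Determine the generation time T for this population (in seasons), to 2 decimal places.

2.92

lx = nx/n0 = nx/600: 1, 0.695, 0.49667…, 0.33667…, 0.24667…
lx·mx: 0, 0, 0.695333…, 0.639667…, 0.542667… → R0 = 1.877667…
x·lx·mx: 0, 0, 1.390667…, 1.919…, 2.170667… → Σ = 5.480333…
T = 5.480333… / 1.877667… = 2.918693… → 2.92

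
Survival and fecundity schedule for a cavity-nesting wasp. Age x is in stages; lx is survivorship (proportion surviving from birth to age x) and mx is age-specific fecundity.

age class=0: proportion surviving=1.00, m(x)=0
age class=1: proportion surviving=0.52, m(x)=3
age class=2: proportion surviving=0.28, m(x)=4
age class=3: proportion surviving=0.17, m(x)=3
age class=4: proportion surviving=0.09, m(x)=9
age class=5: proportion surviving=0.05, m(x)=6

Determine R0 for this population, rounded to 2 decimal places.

lx·mx by age: 0, 1.56, 1.12, 0.51, 0.81, 0.3
R0 = Σ lx·mx = 4.3 → 4.30

4.30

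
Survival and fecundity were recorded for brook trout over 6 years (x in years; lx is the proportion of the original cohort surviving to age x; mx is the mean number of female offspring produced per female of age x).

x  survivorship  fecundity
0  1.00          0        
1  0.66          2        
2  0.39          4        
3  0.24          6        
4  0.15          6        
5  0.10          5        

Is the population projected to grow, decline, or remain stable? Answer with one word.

R0 = Σ lx·mx = 0 + 1.32 + 1.56 + 1.44 + 0.9 + 0.5 = 5.72
R0 > 1, so the population is growing.

growing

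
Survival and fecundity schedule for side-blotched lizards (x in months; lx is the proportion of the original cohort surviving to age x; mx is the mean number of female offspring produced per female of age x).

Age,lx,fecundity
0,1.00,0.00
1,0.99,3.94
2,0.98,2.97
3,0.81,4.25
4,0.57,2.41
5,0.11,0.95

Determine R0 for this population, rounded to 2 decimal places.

11.73

lx·mx by age: 0, 3.9006, 2.9106, 3.4425, 1.3737, 0.1045
R0 = Σ lx·mx = 11.7319 → 11.73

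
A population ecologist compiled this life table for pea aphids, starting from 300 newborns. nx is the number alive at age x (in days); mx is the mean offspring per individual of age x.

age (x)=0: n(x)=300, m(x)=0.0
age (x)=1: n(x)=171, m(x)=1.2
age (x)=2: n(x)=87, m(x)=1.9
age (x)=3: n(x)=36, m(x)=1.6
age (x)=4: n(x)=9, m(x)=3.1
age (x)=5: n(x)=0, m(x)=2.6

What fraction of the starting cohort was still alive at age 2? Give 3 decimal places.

0.290

l_2 = n_2/n_0 = 87/300 = 0.29 → 0.290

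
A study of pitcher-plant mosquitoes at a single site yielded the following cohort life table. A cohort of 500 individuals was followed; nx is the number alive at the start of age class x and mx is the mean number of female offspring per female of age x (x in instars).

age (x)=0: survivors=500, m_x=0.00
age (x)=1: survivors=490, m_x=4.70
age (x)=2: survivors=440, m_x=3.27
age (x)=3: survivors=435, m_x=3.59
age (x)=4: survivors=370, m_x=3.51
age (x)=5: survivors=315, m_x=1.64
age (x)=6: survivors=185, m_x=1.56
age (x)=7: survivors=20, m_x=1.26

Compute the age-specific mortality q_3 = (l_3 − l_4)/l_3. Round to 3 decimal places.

lx = nx/n0 = nx/500: 1, 0.98, 0.88, 0.87, 0.74, 0.63, 0.37, 0.04
q_3 = (l_3 − l_4) / l_3 = (0.87 − 0.74) / 0.87
     = 0.13 / 0.87 = 0.149425… → 0.149

0.149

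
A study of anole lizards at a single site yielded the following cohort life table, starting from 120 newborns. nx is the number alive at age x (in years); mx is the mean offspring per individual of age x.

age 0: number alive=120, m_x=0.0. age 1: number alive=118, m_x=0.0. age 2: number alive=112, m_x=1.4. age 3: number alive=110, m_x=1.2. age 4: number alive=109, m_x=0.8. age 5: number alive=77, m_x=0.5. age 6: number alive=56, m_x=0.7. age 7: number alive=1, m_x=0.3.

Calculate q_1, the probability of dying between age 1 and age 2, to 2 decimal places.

0.05

lx = nx/n0 = nx/120: 1, 0.98333…, 0.93333…, 0.91667…, 0.90833…, 0.64167…, 0.46667…, 0.00833…
q_1 = (l_1 − l_2) / l_1 = (0.983333… − 0.933333…) / 0.983333…
     = 0.05… / 0.983333… = 0.050847… → 0.05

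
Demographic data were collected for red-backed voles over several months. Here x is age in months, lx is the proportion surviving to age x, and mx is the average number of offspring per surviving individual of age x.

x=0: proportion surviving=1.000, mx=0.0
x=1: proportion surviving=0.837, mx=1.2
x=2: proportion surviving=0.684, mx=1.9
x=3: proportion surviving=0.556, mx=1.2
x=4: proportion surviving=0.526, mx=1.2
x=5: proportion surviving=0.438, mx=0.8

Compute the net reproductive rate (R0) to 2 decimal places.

3.95

lx·mx by age: 0, 1.0044, 1.2996, 0.6672, 0.6312, 0.3504
R0 = Σ lx·mx = 3.9528 → 3.95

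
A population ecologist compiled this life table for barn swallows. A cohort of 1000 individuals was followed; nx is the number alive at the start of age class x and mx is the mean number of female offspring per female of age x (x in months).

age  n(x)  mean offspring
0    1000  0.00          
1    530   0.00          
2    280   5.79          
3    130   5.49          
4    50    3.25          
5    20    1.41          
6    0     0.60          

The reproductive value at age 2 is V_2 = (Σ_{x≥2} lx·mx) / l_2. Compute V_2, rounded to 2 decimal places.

lx = nx/n0 = nx/1000: 1, 0.53, 0.28, 0.13, 0.05, 0.02, 0
lx·mx for x ≥ 2: 1.6212, 0.7137, 0.1625, 0.0282, 0 → sum = 2.5256
V_2 = 2.5256 / l_2 = 2.5256 / 0.28 = 9.02 → 9.02

9.02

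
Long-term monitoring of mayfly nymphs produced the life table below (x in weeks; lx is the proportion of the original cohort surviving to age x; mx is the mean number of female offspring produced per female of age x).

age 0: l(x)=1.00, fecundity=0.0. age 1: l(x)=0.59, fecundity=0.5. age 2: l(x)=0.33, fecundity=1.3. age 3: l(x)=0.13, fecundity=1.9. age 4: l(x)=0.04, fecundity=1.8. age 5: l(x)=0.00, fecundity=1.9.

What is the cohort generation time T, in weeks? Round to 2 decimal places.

2.09

lx·mx: 0, 0.295, 0.429, 0.247, 0.072, 0 → R0 = 1.043
x·lx·mx: 0, 0.295, 0.858, 0.741, 0.288, 0 → Σ = 2.182
T = 2.182 / 1.043 = 2.092042… → 2.09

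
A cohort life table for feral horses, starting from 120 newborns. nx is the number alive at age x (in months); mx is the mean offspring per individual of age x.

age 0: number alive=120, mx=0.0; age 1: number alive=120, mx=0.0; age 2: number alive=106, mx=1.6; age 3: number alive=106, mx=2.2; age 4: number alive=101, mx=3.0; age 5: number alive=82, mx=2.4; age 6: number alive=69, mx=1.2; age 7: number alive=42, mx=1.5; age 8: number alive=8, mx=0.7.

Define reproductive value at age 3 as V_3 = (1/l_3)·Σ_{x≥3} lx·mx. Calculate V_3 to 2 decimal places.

8.34

lx = nx/n0 = nx/120: 1, 1, 0.88333…, 0.88333…, 0.84167…, 0.68333…, 0.575, 0.35, 0.06667…
lx·mx for x ≥ 3: 1.943333…, 2.525…, 1.64…, 0.69, 0.525, 0.046667… → sum = 7.37…
V_3 = 7.37… / l_3 = 7.37… / 0.883333… = 8.343396… → 8.34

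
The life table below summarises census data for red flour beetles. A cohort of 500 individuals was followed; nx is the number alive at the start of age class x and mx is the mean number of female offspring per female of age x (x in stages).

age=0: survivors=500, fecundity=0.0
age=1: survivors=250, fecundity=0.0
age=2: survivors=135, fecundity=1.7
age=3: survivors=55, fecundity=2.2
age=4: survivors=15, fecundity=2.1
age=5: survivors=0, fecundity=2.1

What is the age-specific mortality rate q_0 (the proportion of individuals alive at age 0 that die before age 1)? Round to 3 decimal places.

0.500

lx = nx/n0 = nx/500: 1, 0.5, 0.27, 0.11, 0.03, 0
q_0 = (l_0 − l_1) / l_0 = (1 − 0.5) / 1
     = 0.5 / 1 = 0.5 → 0.500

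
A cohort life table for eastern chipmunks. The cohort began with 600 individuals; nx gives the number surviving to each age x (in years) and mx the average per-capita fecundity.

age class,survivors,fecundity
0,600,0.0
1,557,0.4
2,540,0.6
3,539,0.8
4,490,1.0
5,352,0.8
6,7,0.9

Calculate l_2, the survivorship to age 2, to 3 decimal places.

0.900

l_2 = n_2/n_0 = 540/600 = 0.9 → 0.900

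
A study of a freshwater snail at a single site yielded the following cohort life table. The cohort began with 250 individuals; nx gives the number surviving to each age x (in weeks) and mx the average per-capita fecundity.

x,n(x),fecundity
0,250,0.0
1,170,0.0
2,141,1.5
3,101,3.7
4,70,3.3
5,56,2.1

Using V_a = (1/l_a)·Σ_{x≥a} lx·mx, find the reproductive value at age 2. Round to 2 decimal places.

lx = nx/n0 = nx/250: 1, 0.68, 0.564, 0.404, 0.28, 0.224
lx·mx for x ≥ 2: 0.846, 1.4948, 0.924, 0.4704 → sum = 3.7352
V_2 = 3.7352 / l_2 = 3.7352 / 0.564 = 6.622695… → 6.62

6.62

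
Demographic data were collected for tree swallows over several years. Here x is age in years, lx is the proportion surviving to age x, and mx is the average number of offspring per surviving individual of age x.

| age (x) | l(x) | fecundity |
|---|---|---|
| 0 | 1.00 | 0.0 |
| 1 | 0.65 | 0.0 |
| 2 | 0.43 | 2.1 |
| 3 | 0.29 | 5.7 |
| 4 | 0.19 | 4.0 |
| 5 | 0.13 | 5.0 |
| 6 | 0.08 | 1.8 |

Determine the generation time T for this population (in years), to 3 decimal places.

lx·mx: 0, 0, 0.903, 1.653, 0.76, 0.65, 0.144 → R0 = 4.11
x·lx·mx: 0, 0, 1.806, 4.959, 3.04, 3.25, 0.864 → Σ = 13.919
T = 13.919 / 4.11 = 3.386618… → 3.387

3.387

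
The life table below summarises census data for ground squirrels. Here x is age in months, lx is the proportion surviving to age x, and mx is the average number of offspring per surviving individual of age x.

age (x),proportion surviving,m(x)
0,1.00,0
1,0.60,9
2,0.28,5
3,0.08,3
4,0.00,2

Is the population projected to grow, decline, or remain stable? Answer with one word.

R0 = Σ lx·mx = 0 + 5.4 + 1.4 + 0.24 + 0 = 7.04
R0 > 1, so the population is growing.

growing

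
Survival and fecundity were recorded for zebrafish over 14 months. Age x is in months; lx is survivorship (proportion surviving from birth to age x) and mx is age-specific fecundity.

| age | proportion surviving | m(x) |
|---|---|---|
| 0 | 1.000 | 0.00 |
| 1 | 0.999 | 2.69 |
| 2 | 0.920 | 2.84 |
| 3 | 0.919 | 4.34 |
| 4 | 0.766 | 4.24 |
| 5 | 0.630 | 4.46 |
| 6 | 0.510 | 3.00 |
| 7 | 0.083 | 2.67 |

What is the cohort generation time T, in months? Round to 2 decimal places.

3.37

lx·mx: 0, 2.68731, 2.6128, 3.98846, 3.24784, 2.8098, 1.53, 0.22161 → R0 = 17.09782
x·lx·mx: 0, 2.68731, 5.2256, 11.96538, 12.99136, 14.049, 9.18, 1.55127 → Σ = 57.64992
T = 57.64992 / 17.09782 = 3.37177… → 3.37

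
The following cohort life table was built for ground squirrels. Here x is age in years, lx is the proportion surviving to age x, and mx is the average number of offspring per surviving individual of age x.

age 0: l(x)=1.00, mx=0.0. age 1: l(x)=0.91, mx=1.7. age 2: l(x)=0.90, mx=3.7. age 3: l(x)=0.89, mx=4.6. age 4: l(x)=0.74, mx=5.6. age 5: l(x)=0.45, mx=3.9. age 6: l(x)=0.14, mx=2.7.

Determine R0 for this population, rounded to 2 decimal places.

lx·mx by age: 0, 1.547, 3.33, 4.094, 4.144, 1.755, 0.378
R0 = Σ lx·mx = 15.248 → 15.25

15.25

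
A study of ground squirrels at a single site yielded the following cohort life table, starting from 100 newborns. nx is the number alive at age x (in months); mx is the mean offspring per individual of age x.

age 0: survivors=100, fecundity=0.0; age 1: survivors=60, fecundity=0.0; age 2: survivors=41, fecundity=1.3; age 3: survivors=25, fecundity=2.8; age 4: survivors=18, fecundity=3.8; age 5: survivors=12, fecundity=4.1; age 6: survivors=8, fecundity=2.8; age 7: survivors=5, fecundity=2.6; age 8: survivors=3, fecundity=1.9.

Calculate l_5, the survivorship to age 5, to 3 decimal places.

l_5 = n_5/n_0 = 12/100 = 0.12 → 0.120

0.120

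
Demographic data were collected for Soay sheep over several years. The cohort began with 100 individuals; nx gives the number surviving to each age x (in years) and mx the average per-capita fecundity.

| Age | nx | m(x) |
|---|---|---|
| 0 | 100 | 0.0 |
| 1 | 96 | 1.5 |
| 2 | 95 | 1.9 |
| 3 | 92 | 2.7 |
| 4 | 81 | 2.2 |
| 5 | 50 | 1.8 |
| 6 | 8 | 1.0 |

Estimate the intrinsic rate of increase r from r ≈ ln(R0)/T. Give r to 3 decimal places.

lx = nx/n0 = nx/100: 1, 0.96, 0.95, 0.92, 0.81, 0.5, 0.08
R0 = Σ lx·mx = 0 + 1.44 + 1.805 + 2.484 + 1.782 + 0.9 + 0.08 = 8.491
Σ x·lx·mx = 24.61; T = 24.61/8.491 = 2.89836…
r ≈ ln(R0)/T = ln(8.491)/2.89836… = 0.73801… → 0.738

0.738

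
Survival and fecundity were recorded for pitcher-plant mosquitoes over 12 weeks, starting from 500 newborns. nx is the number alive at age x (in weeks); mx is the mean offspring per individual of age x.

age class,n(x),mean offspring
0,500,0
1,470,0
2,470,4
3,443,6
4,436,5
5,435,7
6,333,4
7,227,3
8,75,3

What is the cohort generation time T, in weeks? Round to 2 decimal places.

4.19

lx = nx/n0 = nx/500: 1, 0.94, 0.94, 0.886, 0.872, 0.87, 0.666, 0.454, 0.15
lx·mx: 0, 0, 3.76, 5.316, 4.36, 6.09, 2.664, 1.362, 0.45 → R0 = 24.002
x·lx·mx: 0, 0, 7.52, 15.948, 17.44, 30.45, 15.984, 9.534, 3.6 → Σ = 100.476
T = 100.476 / 24.002 = 4.186151… → 4.19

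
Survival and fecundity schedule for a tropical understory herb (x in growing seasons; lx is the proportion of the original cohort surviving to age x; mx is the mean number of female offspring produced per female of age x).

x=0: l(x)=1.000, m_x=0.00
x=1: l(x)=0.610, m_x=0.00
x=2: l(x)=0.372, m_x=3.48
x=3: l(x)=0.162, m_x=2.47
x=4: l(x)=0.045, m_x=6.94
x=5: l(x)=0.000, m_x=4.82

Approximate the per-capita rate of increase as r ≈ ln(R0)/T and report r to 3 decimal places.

0.277

R0 = Σ lx·mx = 0 + 0 + 1.29456 + 0.40014 + 0.3123 + 0 = 2.007
Σ x·lx·mx = 5.03874; T = 5.03874/2.007 = 2.51058…
r ≈ ln(R0)/T = ln(2.007)/2.51058… = 0.27748… → 0.277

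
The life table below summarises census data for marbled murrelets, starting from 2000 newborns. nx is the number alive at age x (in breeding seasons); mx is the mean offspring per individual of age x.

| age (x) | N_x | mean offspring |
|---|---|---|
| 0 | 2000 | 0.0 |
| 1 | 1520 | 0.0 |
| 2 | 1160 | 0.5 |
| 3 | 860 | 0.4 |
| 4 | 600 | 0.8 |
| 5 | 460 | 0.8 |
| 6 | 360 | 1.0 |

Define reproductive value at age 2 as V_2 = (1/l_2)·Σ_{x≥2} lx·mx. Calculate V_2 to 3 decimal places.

1.838

lx = nx/n0 = nx/2000: 1, 0.76, 0.58, 0.43, 0.3, 0.23, 0.18
lx·mx for x ≥ 2: 0.29, 0.172, 0.24, 0.184, 0.18 → sum = 1.066
V_2 = 1.066 / l_2 = 1.066 / 0.58 = 1.837931… → 1.838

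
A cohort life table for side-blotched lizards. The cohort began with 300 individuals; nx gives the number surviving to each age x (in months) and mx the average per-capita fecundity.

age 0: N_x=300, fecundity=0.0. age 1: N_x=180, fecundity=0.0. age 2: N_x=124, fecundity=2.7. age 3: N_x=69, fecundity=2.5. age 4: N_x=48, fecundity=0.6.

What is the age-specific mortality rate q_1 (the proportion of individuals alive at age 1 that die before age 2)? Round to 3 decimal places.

0.311

lx = nx/n0 = nx/300: 1, 0.6, 0.41333…, 0.23, 0.16
q_1 = (l_1 − l_2) / l_1 = (0.6 − 0.413333…) / 0.6
     = 0.186667… / 0.6 = 0.311111… → 0.311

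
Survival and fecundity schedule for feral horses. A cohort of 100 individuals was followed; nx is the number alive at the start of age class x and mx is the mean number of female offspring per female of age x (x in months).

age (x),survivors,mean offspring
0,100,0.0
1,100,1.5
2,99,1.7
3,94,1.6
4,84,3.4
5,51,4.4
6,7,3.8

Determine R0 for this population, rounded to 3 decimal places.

10.053

lx = nx/n0 = nx/100: 1, 1, 0.99, 0.94, 0.84, 0.51, 0.07
lx·mx by age: 0, 1.5, 1.683, 1.504, 2.856, 2.244, 0.266
R0 = Σ lx·mx = 10.053 → 10.053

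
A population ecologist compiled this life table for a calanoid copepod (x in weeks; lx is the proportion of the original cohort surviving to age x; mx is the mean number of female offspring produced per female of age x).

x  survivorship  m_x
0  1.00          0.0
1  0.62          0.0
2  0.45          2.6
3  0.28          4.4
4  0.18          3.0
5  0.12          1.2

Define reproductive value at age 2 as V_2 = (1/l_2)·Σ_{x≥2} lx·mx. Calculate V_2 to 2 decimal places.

lx·mx for x ≥ 2: 1.17, 1.232, 0.54, 0.144 → sum = 3.086
V_2 = 3.086 / l_2 = 3.086 / 0.45 = 6.857778… → 6.86

6.86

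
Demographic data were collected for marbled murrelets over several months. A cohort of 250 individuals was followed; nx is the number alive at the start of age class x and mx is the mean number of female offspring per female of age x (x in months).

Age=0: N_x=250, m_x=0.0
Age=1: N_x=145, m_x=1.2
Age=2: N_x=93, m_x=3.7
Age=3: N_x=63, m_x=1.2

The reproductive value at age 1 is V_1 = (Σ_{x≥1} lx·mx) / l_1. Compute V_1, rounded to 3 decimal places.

4.094

lx = nx/n0 = nx/250: 1, 0.58, 0.372, 0.252
lx·mx for x ≥ 1: 0.696, 1.3764, 0.3024 → sum = 2.3748
V_1 = 2.3748 / l_1 = 2.3748 / 0.58 = 4.094483… → 4.094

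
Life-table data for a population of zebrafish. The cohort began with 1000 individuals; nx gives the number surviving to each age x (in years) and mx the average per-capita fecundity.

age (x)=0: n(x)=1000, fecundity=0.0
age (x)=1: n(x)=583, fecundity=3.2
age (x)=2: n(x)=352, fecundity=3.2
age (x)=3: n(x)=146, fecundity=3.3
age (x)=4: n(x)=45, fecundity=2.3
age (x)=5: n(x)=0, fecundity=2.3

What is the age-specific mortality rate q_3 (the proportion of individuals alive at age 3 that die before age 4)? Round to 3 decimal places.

0.692

lx = nx/n0 = nx/1000: 1, 0.583, 0.352, 0.146, 0.045, 0
q_3 = (l_3 − l_4) / l_3 = (0.146 − 0.045) / 0.146
     = 0.101 / 0.146 = 0.691781… → 0.692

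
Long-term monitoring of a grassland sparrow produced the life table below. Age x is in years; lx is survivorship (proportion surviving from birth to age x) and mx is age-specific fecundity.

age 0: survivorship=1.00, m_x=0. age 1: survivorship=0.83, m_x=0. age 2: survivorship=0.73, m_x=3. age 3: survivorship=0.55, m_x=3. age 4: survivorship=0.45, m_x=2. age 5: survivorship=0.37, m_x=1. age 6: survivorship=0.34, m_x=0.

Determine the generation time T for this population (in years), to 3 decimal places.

lx·mx: 0, 0, 2.19, 1.65, 0.9, 0.37, 0 → R0 = 5.11
x·lx·mx: 0, 0, 4.38, 4.95, 3.6, 1.85, 0 → Σ = 14.78
T = 14.78 / 5.11 = 2.892368… → 2.892

2.892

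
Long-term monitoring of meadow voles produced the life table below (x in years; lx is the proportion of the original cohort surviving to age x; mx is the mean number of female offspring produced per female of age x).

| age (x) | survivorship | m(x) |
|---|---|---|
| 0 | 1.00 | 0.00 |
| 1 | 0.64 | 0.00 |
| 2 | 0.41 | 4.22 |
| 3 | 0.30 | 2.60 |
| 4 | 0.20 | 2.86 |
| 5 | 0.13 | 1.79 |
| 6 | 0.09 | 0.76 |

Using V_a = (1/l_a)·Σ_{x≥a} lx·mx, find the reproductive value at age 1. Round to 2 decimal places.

5.29

lx·mx for x ≥ 1: 0, 1.7302, 0.78, 0.572, 0.2327, 0.0684 → sum = 3.3833
V_1 = 3.3833 / l_1 = 3.3833 / 0.64 = 5.286406… → 5.29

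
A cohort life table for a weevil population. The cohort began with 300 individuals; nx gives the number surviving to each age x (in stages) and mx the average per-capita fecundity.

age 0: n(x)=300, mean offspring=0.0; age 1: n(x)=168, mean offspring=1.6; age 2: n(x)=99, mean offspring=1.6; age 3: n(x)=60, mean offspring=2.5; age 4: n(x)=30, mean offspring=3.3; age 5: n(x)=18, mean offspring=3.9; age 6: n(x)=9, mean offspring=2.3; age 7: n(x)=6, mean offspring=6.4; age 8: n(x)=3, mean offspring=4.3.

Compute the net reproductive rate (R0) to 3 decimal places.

2.728

lx = nx/n0 = nx/300: 1, 0.56, 0.33, 0.2, 0.1, 0.06, 0.03, 0.02, 0.01
lx·mx by age: 0, 0.896, 0.528, 0.5, 0.33, 0.234, 0.069, 0.128, 0.043
R0 = Σ lx·mx = 2.728 → 2.728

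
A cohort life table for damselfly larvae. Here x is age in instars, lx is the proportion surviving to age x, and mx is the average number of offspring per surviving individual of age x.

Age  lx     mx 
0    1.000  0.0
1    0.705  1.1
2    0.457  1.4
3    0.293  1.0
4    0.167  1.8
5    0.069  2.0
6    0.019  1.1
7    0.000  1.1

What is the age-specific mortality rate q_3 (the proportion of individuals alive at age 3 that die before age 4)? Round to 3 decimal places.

q_3 = (l_3 − l_4) / l_3 = (0.293 − 0.167) / 0.293
     = 0.126 / 0.293 = 0.430034… → 0.430

0.430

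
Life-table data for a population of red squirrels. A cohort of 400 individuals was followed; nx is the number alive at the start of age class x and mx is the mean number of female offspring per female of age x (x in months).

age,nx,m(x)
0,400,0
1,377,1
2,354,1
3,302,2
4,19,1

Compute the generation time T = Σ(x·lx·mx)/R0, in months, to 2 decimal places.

2.20

lx = nx/n0 = nx/400: 1, 0.9425, 0.885, 0.755, 0.0475
lx·mx: 0, 0.9425, 0.885, 1.51, 0.0475 → R0 = 3.385
x·lx·mx: 0, 0.9425, 1.77, 4.53, 0.19 → Σ = 7.4325
T = 7.4325 / 3.385 = 2.195716… → 2.20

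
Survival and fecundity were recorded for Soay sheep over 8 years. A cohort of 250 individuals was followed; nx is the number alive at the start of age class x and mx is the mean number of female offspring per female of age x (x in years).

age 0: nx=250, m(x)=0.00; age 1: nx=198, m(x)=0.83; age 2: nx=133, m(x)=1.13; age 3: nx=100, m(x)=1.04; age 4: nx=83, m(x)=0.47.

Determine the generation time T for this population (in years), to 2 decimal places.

2.04

lx = nx/n0 = nx/250: 1, 0.792, 0.532, 0.4, 0.332
lx·mx: 0, 0.65736, 0.60116, 0.416, 0.15604 → R0 = 1.83056
x·lx·mx: 0, 0.65736, 1.20232, 1.248, 0.62416 → Σ = 3.73184
T = 3.73184 / 1.83056 = 2.038633… → 2.04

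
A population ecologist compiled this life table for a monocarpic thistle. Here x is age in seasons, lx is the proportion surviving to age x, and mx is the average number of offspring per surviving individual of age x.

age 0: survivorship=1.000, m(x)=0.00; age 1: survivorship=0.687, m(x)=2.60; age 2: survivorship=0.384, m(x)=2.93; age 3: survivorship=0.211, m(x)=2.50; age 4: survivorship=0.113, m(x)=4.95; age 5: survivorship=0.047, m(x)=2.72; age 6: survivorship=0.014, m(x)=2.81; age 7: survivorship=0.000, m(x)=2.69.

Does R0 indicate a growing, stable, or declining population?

growing

R0 = Σ lx·mx = 0 + 1.7862 + 1.12512 + 0.5275 + 0.55935 + 0.12784 + 0.03934 + 0 = 4.16535
R0 > 1, so the population is growing.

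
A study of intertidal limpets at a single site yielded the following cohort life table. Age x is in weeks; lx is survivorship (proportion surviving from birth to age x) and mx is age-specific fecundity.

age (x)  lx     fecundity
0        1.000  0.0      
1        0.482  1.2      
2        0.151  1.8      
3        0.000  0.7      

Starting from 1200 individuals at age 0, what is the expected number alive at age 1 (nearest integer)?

578

Expected survivors = N0 · l_1 = 1200 × 0.482 = 578.4 → 578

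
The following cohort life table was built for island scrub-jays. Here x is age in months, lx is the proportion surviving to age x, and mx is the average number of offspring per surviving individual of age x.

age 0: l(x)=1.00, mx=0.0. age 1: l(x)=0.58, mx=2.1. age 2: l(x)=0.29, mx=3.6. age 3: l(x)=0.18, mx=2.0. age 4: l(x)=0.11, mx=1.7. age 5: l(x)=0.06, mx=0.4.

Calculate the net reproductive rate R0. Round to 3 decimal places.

2.833

lx·mx by age: 0, 1.218, 1.044, 0.36, 0.187, 0.024
R0 = Σ lx·mx = 2.833 → 2.833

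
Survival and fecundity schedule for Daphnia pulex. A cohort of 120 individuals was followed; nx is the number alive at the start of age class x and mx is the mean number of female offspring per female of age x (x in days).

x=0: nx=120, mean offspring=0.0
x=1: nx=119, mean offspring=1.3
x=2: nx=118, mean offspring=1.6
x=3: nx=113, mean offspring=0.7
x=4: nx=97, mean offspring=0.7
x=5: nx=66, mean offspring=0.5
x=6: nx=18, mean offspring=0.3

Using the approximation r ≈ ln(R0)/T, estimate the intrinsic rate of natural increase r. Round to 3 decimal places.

lx = nx/n0 = nx/120: 1, 0.99167…, 0.98333…, 0.94167…, 0.80833…, 0.55, 0.15
R0 = Σ lx·mx = 0 + 1.28917… + 1.57333… + 0.65917… + 0.56583… + 0.275 + 0.045 = 4.4075…
Σ x·lx·mx = 10.321667…; T = 10.321667…/4.4075… = 2.34184…
r ≈ ln(R0)/T = ln(4.4075…)/2.34184… = 0.63339… → 0.633

0.633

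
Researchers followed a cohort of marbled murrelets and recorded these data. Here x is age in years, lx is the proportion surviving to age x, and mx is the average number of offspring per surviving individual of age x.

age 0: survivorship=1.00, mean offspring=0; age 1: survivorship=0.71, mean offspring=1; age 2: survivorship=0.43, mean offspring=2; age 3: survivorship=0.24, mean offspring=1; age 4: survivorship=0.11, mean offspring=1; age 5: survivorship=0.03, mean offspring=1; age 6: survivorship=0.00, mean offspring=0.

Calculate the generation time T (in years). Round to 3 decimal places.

1.918

lx·mx: 0, 0.71, 0.86, 0.24, 0.11, 0.03, 0 → R0 = 1.95
x·lx·mx: 0, 0.71, 1.72, 0.72, 0.44, 0.15, 0 → Σ = 3.74
T = 3.74 / 1.95 = 1.917949… → 1.918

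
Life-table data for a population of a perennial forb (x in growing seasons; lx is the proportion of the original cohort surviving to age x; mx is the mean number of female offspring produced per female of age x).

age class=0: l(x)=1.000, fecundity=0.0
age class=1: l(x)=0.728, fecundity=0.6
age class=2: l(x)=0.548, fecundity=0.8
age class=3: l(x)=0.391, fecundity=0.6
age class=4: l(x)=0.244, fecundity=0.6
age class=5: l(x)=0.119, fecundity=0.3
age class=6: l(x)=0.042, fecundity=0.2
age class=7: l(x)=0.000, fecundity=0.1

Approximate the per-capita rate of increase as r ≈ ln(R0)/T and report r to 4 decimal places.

R0 = Σ lx·mx = 0 + 0.4368 + 0.4384 + 0.2346 + 0.1464 + 0.0357 + 0.0084 + 0 = 1.3003
Σ x·lx·mx = 2.8319; T = 2.8319/1.3003 = 2.17788…
r ≈ ln(R0)/T = ln(1.3003)/2.17788… = 0.120574… → 0.1206

0.1206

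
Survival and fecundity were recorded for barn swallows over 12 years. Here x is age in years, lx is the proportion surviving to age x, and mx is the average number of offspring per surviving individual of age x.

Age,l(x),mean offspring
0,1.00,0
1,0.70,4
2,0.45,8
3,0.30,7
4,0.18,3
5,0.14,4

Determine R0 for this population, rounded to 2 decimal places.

9.60

lx·mx by age: 0, 2.8, 3.6, 2.1, 0.54, 0.56
R0 = Σ lx·mx = 9.6 → 9.60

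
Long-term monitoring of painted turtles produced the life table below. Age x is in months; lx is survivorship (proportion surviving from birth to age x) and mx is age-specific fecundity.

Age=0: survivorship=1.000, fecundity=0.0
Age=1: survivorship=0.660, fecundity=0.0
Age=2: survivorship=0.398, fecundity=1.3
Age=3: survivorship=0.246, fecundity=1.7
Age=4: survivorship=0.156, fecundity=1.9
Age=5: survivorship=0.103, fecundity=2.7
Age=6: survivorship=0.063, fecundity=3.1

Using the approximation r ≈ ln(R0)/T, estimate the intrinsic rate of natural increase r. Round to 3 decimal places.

R0 = Σ lx·mx = 0 + 0 + 0.5174 + 0.4182 + 0.2964 + 0.2781 + 0.1953 = 1.7054
Σ x·lx·mx = 6.0373; T = 6.0373/1.7054 = 3.54011…
r ≈ ln(R0)/T = ln(1.7054)/3.54011… = 0.15079… → 0.151

0.151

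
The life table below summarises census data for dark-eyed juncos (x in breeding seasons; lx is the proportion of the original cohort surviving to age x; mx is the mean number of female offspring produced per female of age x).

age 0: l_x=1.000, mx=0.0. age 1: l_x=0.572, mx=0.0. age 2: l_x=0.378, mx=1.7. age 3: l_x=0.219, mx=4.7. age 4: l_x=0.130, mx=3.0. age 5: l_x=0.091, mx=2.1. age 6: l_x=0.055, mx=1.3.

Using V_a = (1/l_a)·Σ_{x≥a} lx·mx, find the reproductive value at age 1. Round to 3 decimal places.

4.064

lx·mx for x ≥ 1: 0, 0.6426, 1.0293, 0.39, 0.1911, 0.0715 → sum = 2.3245
V_1 = 2.3245 / l_1 = 2.3245 / 0.572 = 4.063811… → 4.064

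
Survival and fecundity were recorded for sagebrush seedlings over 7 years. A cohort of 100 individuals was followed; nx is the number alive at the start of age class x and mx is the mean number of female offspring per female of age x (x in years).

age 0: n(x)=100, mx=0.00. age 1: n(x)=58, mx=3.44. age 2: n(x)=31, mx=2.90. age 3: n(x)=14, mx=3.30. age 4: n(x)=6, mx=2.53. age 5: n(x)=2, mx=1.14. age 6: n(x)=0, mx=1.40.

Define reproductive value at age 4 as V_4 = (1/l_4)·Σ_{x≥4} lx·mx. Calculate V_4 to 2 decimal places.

lx = nx/n0 = nx/100: 1, 0.58, 0.31, 0.14, 0.06, 0.02, 0
lx·mx for x ≥ 4: 0.1518, 0.0228, 0 → sum = 0.1746
V_4 = 0.1746 / l_4 = 0.1746 / 0.06 = 2.91 → 2.91

2.91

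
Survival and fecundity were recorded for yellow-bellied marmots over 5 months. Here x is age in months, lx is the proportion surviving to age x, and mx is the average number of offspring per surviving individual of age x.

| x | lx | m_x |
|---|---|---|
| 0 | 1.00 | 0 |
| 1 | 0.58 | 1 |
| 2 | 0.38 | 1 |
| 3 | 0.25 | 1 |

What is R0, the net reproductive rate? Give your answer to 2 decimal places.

1.21

lx·mx by age: 0, 0.58, 0.38, 0.25
R0 = Σ lx·mx = 1.21 → 1.21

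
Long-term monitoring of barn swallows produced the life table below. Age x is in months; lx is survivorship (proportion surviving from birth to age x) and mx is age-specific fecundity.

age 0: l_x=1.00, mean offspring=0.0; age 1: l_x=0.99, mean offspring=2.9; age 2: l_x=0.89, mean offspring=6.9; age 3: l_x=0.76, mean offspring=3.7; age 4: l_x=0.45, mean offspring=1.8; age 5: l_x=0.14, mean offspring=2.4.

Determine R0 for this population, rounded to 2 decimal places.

lx·mx by age: 0, 2.871, 6.141, 2.812, 0.81, 0.336
R0 = Σ lx·mx = 12.97 → 12.97

12.97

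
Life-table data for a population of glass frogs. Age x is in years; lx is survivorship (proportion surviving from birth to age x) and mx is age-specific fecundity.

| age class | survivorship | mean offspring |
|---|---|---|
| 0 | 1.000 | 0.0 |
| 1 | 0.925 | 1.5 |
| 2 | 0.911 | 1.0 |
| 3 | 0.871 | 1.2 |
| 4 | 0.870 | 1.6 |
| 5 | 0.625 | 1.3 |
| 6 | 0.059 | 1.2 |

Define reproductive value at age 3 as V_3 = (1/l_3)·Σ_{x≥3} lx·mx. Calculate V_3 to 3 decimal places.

3.812

lx·mx for x ≥ 3: 1.0452, 1.392, 0.8125, 0.0708 → sum = 3.3205
V_3 = 3.3205 / l_3 = 3.3205 / 0.871 = 3.812285… → 3.812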